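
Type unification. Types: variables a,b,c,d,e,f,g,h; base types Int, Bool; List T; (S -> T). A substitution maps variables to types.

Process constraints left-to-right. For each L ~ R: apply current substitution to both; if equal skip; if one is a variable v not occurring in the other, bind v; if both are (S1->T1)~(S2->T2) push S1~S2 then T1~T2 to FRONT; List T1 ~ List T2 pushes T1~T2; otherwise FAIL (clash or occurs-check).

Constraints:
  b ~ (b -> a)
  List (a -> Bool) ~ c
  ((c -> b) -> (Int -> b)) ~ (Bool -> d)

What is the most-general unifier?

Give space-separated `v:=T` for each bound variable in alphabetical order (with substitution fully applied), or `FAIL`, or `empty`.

step 1: unify b ~ (b -> a)  [subst: {-} | 2 pending]
  occurs-check fail: b in (b -> a)

Answer: FAIL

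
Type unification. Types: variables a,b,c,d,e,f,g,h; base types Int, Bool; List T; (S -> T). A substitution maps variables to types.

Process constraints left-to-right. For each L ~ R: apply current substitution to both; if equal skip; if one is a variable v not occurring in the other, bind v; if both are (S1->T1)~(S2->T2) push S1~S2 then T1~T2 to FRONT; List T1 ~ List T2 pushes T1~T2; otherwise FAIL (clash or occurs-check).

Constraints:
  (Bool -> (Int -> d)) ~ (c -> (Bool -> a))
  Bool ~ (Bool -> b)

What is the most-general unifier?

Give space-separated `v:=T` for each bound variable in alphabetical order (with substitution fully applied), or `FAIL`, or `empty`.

step 1: unify (Bool -> (Int -> d)) ~ (c -> (Bool -> a))  [subst: {-} | 1 pending]
  -> decompose arrow: push Bool~c, (Int -> d)~(Bool -> a)
step 2: unify Bool ~ c  [subst: {-} | 2 pending]
  bind c := Bool
step 3: unify (Int -> d) ~ (Bool -> a)  [subst: {c:=Bool} | 1 pending]
  -> decompose arrow: push Int~Bool, d~a
step 4: unify Int ~ Bool  [subst: {c:=Bool} | 2 pending]
  clash: Int vs Bool

Answer: FAIL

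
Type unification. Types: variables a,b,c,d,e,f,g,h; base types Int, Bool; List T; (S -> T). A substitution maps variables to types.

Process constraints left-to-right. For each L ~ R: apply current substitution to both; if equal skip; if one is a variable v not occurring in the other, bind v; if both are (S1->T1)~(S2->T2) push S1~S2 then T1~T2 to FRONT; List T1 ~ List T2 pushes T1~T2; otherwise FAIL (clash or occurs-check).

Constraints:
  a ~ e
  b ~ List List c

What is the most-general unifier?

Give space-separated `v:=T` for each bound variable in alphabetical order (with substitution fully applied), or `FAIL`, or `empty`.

step 1: unify a ~ e  [subst: {-} | 1 pending]
  bind a := e
step 2: unify b ~ List List c  [subst: {a:=e} | 0 pending]
  bind b := List List c

Answer: a:=e b:=List List c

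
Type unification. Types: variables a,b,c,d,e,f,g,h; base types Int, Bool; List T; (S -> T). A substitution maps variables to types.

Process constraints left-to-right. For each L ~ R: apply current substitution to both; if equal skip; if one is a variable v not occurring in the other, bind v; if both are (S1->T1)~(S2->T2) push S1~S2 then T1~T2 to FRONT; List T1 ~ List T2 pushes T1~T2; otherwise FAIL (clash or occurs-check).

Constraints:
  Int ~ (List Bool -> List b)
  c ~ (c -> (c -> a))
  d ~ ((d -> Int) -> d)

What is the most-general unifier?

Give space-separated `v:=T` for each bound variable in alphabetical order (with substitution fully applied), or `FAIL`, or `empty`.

Answer: FAIL

Derivation:
step 1: unify Int ~ (List Bool -> List b)  [subst: {-} | 2 pending]
  clash: Int vs (List Bool -> List b)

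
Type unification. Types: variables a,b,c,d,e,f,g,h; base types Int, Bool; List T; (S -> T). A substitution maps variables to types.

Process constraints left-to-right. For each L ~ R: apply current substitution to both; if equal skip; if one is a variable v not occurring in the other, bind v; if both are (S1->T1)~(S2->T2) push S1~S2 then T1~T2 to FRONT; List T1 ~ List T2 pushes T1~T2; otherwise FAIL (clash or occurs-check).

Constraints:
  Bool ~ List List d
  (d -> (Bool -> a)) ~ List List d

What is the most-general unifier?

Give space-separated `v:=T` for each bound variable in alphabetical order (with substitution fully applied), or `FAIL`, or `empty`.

step 1: unify Bool ~ List List d  [subst: {-} | 1 pending]
  clash: Bool vs List List d

Answer: FAIL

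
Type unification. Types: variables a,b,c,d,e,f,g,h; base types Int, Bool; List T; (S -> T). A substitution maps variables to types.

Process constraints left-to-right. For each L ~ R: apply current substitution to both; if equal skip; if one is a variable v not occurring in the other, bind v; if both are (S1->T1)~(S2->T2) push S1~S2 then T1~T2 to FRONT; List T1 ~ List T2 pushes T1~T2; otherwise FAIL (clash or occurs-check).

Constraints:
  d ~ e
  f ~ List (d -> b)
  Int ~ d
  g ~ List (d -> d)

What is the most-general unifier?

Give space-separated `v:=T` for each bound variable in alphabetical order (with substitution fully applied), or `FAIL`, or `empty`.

step 1: unify d ~ e  [subst: {-} | 3 pending]
  bind d := e
step 2: unify f ~ List (e -> b)  [subst: {d:=e} | 2 pending]
  bind f := List (e -> b)
step 3: unify Int ~ e  [subst: {d:=e, f:=List (e -> b)} | 1 pending]
  bind e := Int
step 4: unify g ~ List (Int -> Int)  [subst: {d:=e, f:=List (e -> b), e:=Int} | 0 pending]
  bind g := List (Int -> Int)

Answer: d:=Int e:=Int f:=List (Int -> b) g:=List (Int -> Int)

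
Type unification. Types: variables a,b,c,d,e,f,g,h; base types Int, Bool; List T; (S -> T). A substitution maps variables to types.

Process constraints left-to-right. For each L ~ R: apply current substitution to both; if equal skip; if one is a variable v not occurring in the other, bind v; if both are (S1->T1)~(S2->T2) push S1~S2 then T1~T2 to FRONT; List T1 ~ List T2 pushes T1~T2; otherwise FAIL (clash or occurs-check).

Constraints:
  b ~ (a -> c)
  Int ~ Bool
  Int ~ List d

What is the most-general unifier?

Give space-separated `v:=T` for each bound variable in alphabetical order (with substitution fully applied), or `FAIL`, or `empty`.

step 1: unify b ~ (a -> c)  [subst: {-} | 2 pending]
  bind b := (a -> c)
step 2: unify Int ~ Bool  [subst: {b:=(a -> c)} | 1 pending]
  clash: Int vs Bool

Answer: FAIL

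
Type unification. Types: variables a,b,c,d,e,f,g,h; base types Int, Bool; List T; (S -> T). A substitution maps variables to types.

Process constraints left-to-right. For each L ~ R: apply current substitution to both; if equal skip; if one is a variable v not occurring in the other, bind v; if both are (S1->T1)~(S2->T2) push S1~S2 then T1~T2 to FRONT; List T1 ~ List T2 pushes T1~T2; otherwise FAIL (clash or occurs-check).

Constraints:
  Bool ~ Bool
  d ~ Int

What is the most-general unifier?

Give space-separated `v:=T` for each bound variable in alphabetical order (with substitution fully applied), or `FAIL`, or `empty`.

step 1: unify Bool ~ Bool  [subst: {-} | 1 pending]
  -> identical, skip
step 2: unify d ~ Int  [subst: {-} | 0 pending]
  bind d := Int

Answer: d:=Int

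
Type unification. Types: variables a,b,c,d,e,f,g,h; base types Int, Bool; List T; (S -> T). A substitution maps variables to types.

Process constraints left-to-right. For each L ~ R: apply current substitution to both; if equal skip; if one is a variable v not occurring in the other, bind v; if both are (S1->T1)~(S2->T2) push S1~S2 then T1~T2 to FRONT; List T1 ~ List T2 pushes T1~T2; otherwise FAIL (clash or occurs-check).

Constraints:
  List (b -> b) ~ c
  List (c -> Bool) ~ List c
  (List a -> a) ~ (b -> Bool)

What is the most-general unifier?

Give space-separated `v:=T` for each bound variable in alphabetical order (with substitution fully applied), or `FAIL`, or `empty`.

step 1: unify List (b -> b) ~ c  [subst: {-} | 2 pending]
  bind c := List (b -> b)
step 2: unify List (List (b -> b) -> Bool) ~ List List (b -> b)  [subst: {c:=List (b -> b)} | 1 pending]
  -> decompose List: push (List (b -> b) -> Bool)~List (b -> b)
step 3: unify (List (b -> b) -> Bool) ~ List (b -> b)  [subst: {c:=List (b -> b)} | 1 pending]
  clash: (List (b -> b) -> Bool) vs List (b -> b)

Answer: FAIL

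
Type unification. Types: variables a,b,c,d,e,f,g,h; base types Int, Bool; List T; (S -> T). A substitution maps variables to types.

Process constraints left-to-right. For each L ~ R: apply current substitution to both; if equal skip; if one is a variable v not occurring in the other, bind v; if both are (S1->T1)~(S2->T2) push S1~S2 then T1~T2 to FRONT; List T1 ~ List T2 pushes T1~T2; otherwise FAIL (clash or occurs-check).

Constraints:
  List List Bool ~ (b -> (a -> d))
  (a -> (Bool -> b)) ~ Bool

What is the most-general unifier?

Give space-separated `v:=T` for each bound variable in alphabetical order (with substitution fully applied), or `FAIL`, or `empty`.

Answer: FAIL

Derivation:
step 1: unify List List Bool ~ (b -> (a -> d))  [subst: {-} | 1 pending]
  clash: List List Bool vs (b -> (a -> d))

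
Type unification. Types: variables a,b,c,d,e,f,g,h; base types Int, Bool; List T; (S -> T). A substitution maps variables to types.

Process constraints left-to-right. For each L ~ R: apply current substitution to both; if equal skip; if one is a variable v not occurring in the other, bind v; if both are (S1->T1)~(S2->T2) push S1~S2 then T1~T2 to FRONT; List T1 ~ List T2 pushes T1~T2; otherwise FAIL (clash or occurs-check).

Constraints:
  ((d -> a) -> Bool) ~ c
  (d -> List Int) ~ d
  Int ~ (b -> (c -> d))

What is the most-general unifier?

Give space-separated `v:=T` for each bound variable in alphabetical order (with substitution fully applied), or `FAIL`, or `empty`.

step 1: unify ((d -> a) -> Bool) ~ c  [subst: {-} | 2 pending]
  bind c := ((d -> a) -> Bool)
step 2: unify (d -> List Int) ~ d  [subst: {c:=((d -> a) -> Bool)} | 1 pending]
  occurs-check fail

Answer: FAIL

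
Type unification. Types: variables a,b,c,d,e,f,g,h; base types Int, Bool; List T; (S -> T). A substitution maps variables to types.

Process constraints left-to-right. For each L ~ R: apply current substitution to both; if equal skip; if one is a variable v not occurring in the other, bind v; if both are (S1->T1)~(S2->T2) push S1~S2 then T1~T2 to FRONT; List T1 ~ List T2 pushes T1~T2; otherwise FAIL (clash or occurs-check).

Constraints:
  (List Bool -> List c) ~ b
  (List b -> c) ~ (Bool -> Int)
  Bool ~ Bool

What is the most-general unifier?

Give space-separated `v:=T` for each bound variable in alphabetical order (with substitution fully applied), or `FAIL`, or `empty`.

step 1: unify (List Bool -> List c) ~ b  [subst: {-} | 2 pending]
  bind b := (List Bool -> List c)
step 2: unify (List (List Bool -> List c) -> c) ~ (Bool -> Int)  [subst: {b:=(List Bool -> List c)} | 1 pending]
  -> decompose arrow: push List (List Bool -> List c)~Bool, c~Int
step 3: unify List (List Bool -> List c) ~ Bool  [subst: {b:=(List Bool -> List c)} | 2 pending]
  clash: List (List Bool -> List c) vs Bool

Answer: FAIL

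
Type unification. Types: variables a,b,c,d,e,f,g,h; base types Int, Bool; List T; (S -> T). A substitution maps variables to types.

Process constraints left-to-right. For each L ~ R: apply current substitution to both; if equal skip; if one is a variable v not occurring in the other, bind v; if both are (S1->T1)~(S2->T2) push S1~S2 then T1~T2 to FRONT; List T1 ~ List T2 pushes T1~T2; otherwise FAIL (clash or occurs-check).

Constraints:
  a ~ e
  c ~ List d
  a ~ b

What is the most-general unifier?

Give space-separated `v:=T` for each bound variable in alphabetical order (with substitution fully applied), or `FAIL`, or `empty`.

step 1: unify a ~ e  [subst: {-} | 2 pending]
  bind a := e
step 2: unify c ~ List d  [subst: {a:=e} | 1 pending]
  bind c := List d
step 3: unify e ~ b  [subst: {a:=e, c:=List d} | 0 pending]
  bind e := b

Answer: a:=b c:=List d e:=b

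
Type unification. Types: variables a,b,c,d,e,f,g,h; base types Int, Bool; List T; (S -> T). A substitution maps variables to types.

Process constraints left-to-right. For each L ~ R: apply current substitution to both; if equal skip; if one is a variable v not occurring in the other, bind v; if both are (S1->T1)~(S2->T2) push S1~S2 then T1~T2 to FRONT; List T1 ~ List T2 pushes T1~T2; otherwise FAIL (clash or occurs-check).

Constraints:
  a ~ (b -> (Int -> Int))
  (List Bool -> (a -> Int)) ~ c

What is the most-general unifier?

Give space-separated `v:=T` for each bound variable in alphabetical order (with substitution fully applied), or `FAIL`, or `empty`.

step 1: unify a ~ (b -> (Int -> Int))  [subst: {-} | 1 pending]
  bind a := (b -> (Int -> Int))
step 2: unify (List Bool -> ((b -> (Int -> Int)) -> Int)) ~ c  [subst: {a:=(b -> (Int -> Int))} | 0 pending]
  bind c := (List Bool -> ((b -> (Int -> Int)) -> Int))

Answer: a:=(b -> (Int -> Int)) c:=(List Bool -> ((b -> (Int -> Int)) -> Int))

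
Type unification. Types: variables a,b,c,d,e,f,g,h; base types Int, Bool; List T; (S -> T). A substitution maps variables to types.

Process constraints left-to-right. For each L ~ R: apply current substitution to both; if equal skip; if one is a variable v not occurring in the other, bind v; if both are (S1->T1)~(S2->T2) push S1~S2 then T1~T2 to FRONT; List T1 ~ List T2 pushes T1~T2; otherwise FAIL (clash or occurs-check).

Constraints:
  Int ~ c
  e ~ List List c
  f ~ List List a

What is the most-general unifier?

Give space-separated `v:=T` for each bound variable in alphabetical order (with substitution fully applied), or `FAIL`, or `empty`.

step 1: unify Int ~ c  [subst: {-} | 2 pending]
  bind c := Int
step 2: unify e ~ List List Int  [subst: {c:=Int} | 1 pending]
  bind e := List List Int
step 3: unify f ~ List List a  [subst: {c:=Int, e:=List List Int} | 0 pending]
  bind f := List List a

Answer: c:=Int e:=List List Int f:=List List a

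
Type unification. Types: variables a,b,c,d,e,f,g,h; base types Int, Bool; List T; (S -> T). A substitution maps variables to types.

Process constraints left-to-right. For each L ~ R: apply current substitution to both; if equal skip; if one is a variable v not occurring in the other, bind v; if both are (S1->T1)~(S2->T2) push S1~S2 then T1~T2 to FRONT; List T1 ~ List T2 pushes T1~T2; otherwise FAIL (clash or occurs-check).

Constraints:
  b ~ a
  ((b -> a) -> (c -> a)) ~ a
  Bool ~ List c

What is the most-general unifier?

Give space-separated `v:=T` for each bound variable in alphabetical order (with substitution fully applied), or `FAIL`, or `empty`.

step 1: unify b ~ a  [subst: {-} | 2 pending]
  bind b := a
step 2: unify ((a -> a) -> (c -> a)) ~ a  [subst: {b:=a} | 1 pending]
  occurs-check fail

Answer: FAIL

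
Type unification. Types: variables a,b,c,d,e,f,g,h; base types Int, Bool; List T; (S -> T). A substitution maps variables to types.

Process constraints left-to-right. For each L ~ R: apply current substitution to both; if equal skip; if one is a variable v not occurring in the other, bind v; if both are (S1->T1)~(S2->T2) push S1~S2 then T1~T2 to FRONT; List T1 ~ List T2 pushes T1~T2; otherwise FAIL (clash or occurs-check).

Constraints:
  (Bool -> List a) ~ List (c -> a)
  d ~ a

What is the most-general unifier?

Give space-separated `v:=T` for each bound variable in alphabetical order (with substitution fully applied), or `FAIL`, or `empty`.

step 1: unify (Bool -> List a) ~ List (c -> a)  [subst: {-} | 1 pending]
  clash: (Bool -> List a) vs List (c -> a)

Answer: FAIL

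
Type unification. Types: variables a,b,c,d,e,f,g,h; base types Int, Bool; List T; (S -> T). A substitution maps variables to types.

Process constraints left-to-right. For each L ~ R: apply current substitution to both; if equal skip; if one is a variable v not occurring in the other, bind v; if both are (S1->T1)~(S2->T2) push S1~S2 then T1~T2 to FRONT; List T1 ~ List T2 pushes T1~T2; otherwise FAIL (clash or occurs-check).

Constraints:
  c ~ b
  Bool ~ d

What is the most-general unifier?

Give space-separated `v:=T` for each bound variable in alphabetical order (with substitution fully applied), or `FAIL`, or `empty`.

step 1: unify c ~ b  [subst: {-} | 1 pending]
  bind c := b
step 2: unify Bool ~ d  [subst: {c:=b} | 0 pending]
  bind d := Bool

Answer: c:=b d:=Bool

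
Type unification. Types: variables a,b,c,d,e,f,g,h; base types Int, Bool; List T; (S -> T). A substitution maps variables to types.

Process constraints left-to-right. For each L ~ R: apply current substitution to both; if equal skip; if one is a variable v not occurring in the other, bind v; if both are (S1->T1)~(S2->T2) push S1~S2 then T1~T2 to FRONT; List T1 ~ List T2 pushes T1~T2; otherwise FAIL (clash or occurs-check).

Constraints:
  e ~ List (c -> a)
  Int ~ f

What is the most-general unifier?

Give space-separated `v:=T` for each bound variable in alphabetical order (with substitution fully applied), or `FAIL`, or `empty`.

Answer: e:=List (c -> a) f:=Int

Derivation:
step 1: unify e ~ List (c -> a)  [subst: {-} | 1 pending]
  bind e := List (c -> a)
step 2: unify Int ~ f  [subst: {e:=List (c -> a)} | 0 pending]
  bind f := Int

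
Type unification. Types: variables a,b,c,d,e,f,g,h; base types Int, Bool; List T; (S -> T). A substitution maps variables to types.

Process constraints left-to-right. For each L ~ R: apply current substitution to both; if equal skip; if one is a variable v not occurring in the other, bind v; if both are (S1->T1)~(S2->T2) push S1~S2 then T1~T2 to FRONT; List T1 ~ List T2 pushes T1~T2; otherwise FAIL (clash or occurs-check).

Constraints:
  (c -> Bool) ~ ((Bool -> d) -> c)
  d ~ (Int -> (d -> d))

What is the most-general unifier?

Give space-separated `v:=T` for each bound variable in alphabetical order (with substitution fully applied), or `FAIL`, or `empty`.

step 1: unify (c -> Bool) ~ ((Bool -> d) -> c)  [subst: {-} | 1 pending]
  -> decompose arrow: push c~(Bool -> d), Bool~c
step 2: unify c ~ (Bool -> d)  [subst: {-} | 2 pending]
  bind c := (Bool -> d)
step 3: unify Bool ~ (Bool -> d)  [subst: {c:=(Bool -> d)} | 1 pending]
  clash: Bool vs (Bool -> d)

Answer: FAIL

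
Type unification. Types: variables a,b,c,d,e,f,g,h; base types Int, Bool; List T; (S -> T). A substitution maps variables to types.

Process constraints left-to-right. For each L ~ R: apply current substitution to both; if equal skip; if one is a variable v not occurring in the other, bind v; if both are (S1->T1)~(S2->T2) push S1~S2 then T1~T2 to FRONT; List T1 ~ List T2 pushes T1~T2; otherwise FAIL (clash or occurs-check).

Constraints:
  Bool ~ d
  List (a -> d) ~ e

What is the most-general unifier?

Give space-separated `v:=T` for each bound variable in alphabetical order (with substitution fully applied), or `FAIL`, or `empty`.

step 1: unify Bool ~ d  [subst: {-} | 1 pending]
  bind d := Bool
step 2: unify List (a -> Bool) ~ e  [subst: {d:=Bool} | 0 pending]
  bind e := List (a -> Bool)

Answer: d:=Bool e:=List (a -> Bool)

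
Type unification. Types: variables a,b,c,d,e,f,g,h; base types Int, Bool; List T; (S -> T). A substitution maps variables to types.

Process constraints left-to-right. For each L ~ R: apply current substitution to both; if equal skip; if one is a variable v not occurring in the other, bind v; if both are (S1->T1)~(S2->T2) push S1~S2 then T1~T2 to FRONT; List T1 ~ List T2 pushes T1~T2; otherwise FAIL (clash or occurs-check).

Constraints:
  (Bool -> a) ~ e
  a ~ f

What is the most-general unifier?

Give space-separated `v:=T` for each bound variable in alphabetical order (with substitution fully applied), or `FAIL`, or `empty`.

Answer: a:=f e:=(Bool -> f)

Derivation:
step 1: unify (Bool -> a) ~ e  [subst: {-} | 1 pending]
  bind e := (Bool -> a)
step 2: unify a ~ f  [subst: {e:=(Bool -> a)} | 0 pending]
  bind a := f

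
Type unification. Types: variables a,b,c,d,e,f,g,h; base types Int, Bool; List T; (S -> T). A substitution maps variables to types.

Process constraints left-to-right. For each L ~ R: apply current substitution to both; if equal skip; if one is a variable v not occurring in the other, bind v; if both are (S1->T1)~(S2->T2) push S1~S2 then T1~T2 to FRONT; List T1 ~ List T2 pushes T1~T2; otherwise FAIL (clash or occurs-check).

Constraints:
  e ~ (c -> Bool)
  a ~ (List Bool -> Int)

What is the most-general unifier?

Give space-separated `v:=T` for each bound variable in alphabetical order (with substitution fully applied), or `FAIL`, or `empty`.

step 1: unify e ~ (c -> Bool)  [subst: {-} | 1 pending]
  bind e := (c -> Bool)
step 2: unify a ~ (List Bool -> Int)  [subst: {e:=(c -> Bool)} | 0 pending]
  bind a := (List Bool -> Int)

Answer: a:=(List Bool -> Int) e:=(c -> Bool)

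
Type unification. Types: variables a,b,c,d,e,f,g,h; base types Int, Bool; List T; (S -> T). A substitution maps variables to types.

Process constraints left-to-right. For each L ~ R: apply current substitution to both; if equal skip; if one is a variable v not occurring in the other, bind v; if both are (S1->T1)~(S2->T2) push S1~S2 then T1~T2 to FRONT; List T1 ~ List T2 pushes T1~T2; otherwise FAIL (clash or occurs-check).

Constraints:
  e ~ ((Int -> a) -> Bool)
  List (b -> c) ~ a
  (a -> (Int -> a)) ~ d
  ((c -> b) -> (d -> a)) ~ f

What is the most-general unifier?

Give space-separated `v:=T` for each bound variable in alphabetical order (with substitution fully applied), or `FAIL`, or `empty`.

Answer: a:=List (b -> c) d:=(List (b -> c) -> (Int -> List (b -> c))) e:=((Int -> List (b -> c)) -> Bool) f:=((c -> b) -> ((List (b -> c) -> (Int -> List (b -> c))) -> List (b -> c)))

Derivation:
step 1: unify e ~ ((Int -> a) -> Bool)  [subst: {-} | 3 pending]
  bind e := ((Int -> a) -> Bool)
step 2: unify List (b -> c) ~ a  [subst: {e:=((Int -> a) -> Bool)} | 2 pending]
  bind a := List (b -> c)
step 3: unify (List (b -> c) -> (Int -> List (b -> c))) ~ d  [subst: {e:=((Int -> a) -> Bool), a:=List (b -> c)} | 1 pending]
  bind d := (List (b -> c) -> (Int -> List (b -> c)))
step 4: unify ((c -> b) -> ((List (b -> c) -> (Int -> List (b -> c))) -> List (b -> c))) ~ f  [subst: {e:=((Int -> a) -> Bool), a:=List (b -> c), d:=(List (b -> c) -> (Int -> List (b -> c)))} | 0 pending]
  bind f := ((c -> b) -> ((List (b -> c) -> (Int -> List (b -> c))) -> List (b -> c)))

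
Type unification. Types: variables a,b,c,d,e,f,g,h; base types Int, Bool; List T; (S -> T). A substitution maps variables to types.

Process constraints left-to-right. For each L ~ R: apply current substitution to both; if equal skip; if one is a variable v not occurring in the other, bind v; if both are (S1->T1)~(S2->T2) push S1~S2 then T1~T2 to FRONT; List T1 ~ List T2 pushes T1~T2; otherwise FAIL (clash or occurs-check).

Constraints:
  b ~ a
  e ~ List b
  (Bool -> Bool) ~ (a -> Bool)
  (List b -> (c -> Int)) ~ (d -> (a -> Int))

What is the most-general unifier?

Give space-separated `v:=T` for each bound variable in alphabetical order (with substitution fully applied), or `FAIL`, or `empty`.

step 1: unify b ~ a  [subst: {-} | 3 pending]
  bind b := a
step 2: unify e ~ List a  [subst: {b:=a} | 2 pending]
  bind e := List a
step 3: unify (Bool -> Bool) ~ (a -> Bool)  [subst: {b:=a, e:=List a} | 1 pending]
  -> decompose arrow: push Bool~a, Bool~Bool
step 4: unify Bool ~ a  [subst: {b:=a, e:=List a} | 2 pending]
  bind a := Bool
step 5: unify Bool ~ Bool  [subst: {b:=a, e:=List a, a:=Bool} | 1 pending]
  -> identical, skip
step 6: unify (List Bool -> (c -> Int)) ~ (d -> (Bool -> Int))  [subst: {b:=a, e:=List a, a:=Bool} | 0 pending]
  -> decompose arrow: push List Bool~d, (c -> Int)~(Bool -> Int)
step 7: unify List Bool ~ d  [subst: {b:=a, e:=List a, a:=Bool} | 1 pending]
  bind d := List Bool
step 8: unify (c -> Int) ~ (Bool -> Int)  [subst: {b:=a, e:=List a, a:=Bool, d:=List Bool} | 0 pending]
  -> decompose arrow: push c~Bool, Int~Int
step 9: unify c ~ Bool  [subst: {b:=a, e:=List a, a:=Bool, d:=List Bool} | 1 pending]
  bind c := Bool
step 10: unify Int ~ Int  [subst: {b:=a, e:=List a, a:=Bool, d:=List Bool, c:=Bool} | 0 pending]
  -> identical, skip

Answer: a:=Bool b:=Bool c:=Bool d:=List Bool e:=List Bool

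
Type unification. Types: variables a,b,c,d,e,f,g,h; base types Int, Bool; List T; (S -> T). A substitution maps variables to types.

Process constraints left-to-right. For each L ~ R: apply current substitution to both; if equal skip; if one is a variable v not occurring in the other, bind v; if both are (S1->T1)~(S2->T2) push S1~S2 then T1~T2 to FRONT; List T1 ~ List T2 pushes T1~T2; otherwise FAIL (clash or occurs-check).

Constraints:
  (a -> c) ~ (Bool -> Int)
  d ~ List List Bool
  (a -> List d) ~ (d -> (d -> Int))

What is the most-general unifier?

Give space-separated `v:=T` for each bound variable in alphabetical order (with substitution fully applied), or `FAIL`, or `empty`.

Answer: FAIL

Derivation:
step 1: unify (a -> c) ~ (Bool -> Int)  [subst: {-} | 2 pending]
  -> decompose arrow: push a~Bool, c~Int
step 2: unify a ~ Bool  [subst: {-} | 3 pending]
  bind a := Bool
step 3: unify c ~ Int  [subst: {a:=Bool} | 2 pending]
  bind c := Int
step 4: unify d ~ List List Bool  [subst: {a:=Bool, c:=Int} | 1 pending]
  bind d := List List Bool
step 5: unify (Bool -> List List List Bool) ~ (List List Bool -> (List List Bool -> Int))  [subst: {a:=Bool, c:=Int, d:=List List Bool} | 0 pending]
  -> decompose arrow: push Bool~List List Bool, List List List Bool~(List List Bool -> Int)
step 6: unify Bool ~ List List Bool  [subst: {a:=Bool, c:=Int, d:=List List Bool} | 1 pending]
  clash: Bool vs List List Bool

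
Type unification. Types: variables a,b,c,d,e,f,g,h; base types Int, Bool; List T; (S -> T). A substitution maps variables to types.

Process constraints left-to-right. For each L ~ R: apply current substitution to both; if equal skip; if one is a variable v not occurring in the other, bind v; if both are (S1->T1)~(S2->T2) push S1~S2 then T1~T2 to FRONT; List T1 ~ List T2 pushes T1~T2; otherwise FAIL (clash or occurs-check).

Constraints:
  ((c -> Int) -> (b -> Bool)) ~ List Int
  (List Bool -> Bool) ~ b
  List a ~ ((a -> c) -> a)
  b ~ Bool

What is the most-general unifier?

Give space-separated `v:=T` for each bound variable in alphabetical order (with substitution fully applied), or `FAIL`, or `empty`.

step 1: unify ((c -> Int) -> (b -> Bool)) ~ List Int  [subst: {-} | 3 pending]
  clash: ((c -> Int) -> (b -> Bool)) vs List Int

Answer: FAIL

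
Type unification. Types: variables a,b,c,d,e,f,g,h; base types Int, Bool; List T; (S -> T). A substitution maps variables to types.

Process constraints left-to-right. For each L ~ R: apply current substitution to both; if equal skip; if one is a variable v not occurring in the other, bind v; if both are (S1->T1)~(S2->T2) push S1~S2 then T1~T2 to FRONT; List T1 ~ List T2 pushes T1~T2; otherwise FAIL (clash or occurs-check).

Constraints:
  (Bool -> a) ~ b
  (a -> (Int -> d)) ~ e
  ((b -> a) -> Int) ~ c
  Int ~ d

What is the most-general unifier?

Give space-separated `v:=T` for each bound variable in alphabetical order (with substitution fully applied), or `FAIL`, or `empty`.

step 1: unify (Bool -> a) ~ b  [subst: {-} | 3 pending]
  bind b := (Bool -> a)
step 2: unify (a -> (Int -> d)) ~ e  [subst: {b:=(Bool -> a)} | 2 pending]
  bind e := (a -> (Int -> d))
step 3: unify (((Bool -> a) -> a) -> Int) ~ c  [subst: {b:=(Bool -> a), e:=(a -> (Int -> d))} | 1 pending]
  bind c := (((Bool -> a) -> a) -> Int)
step 4: unify Int ~ d  [subst: {b:=(Bool -> a), e:=(a -> (Int -> d)), c:=(((Bool -> a) -> a) -> Int)} | 0 pending]
  bind d := Int

Answer: b:=(Bool -> a) c:=(((Bool -> a) -> a) -> Int) d:=Int e:=(a -> (Int -> Int))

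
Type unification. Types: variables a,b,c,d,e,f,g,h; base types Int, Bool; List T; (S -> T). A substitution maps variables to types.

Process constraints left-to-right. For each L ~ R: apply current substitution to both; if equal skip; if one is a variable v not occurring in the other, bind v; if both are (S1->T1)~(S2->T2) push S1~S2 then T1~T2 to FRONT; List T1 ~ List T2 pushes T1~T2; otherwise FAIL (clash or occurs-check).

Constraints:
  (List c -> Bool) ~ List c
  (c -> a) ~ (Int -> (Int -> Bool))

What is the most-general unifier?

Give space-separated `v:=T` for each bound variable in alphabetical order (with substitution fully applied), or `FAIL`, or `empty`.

step 1: unify (List c -> Bool) ~ List c  [subst: {-} | 1 pending]
  clash: (List c -> Bool) vs List c

Answer: FAIL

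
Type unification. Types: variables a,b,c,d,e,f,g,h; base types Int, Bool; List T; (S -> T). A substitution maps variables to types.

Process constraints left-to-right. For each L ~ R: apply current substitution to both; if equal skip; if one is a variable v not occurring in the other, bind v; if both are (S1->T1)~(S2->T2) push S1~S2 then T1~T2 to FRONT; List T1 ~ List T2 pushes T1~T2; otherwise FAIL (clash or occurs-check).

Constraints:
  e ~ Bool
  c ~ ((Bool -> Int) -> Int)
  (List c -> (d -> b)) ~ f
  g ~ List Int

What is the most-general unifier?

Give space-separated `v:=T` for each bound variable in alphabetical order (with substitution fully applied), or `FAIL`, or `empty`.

step 1: unify e ~ Bool  [subst: {-} | 3 pending]
  bind e := Bool
step 2: unify c ~ ((Bool -> Int) -> Int)  [subst: {e:=Bool} | 2 pending]
  bind c := ((Bool -> Int) -> Int)
step 3: unify (List ((Bool -> Int) -> Int) -> (d -> b)) ~ f  [subst: {e:=Bool, c:=((Bool -> Int) -> Int)} | 1 pending]
  bind f := (List ((Bool -> Int) -> Int) -> (d -> b))
step 4: unify g ~ List Int  [subst: {e:=Bool, c:=((Bool -> Int) -> Int), f:=(List ((Bool -> Int) -> Int) -> (d -> b))} | 0 pending]
  bind g := List Int

Answer: c:=((Bool -> Int) -> Int) e:=Bool f:=(List ((Bool -> Int) -> Int) -> (d -> b)) g:=List Int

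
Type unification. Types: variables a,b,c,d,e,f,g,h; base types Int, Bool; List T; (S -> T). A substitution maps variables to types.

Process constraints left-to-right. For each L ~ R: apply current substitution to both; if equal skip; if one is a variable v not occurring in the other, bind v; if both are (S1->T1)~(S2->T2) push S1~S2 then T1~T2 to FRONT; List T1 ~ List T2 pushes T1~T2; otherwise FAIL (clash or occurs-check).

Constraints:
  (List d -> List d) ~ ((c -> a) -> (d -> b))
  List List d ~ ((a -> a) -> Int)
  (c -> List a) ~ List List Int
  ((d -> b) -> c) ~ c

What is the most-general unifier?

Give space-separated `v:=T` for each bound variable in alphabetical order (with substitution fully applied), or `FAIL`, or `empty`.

Answer: FAIL

Derivation:
step 1: unify (List d -> List d) ~ ((c -> a) -> (d -> b))  [subst: {-} | 3 pending]
  -> decompose arrow: push List d~(c -> a), List d~(d -> b)
step 2: unify List d ~ (c -> a)  [subst: {-} | 4 pending]
  clash: List d vs (c -> a)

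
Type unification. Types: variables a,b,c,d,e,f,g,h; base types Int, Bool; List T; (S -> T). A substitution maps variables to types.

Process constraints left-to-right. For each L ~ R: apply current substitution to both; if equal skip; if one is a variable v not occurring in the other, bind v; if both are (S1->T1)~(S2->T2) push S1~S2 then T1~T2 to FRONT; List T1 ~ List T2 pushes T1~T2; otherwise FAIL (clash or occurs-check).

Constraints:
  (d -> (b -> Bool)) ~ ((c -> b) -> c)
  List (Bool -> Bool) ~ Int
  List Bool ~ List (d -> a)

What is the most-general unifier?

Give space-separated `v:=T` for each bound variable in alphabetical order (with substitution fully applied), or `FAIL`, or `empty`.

step 1: unify (d -> (b -> Bool)) ~ ((c -> b) -> c)  [subst: {-} | 2 pending]
  -> decompose arrow: push d~(c -> b), (b -> Bool)~c
step 2: unify d ~ (c -> b)  [subst: {-} | 3 pending]
  bind d := (c -> b)
step 3: unify (b -> Bool) ~ c  [subst: {d:=(c -> b)} | 2 pending]
  bind c := (b -> Bool)
step 4: unify List (Bool -> Bool) ~ Int  [subst: {d:=(c -> b), c:=(b -> Bool)} | 1 pending]
  clash: List (Bool -> Bool) vs Int

Answer: FAIL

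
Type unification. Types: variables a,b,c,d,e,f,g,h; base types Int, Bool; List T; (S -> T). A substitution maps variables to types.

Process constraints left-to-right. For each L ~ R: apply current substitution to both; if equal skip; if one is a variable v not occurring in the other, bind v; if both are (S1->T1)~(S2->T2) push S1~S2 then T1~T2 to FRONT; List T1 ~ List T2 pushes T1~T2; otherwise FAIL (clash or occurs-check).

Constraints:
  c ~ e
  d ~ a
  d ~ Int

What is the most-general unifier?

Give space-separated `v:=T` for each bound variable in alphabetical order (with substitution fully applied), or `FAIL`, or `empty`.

Answer: a:=Int c:=e d:=Int

Derivation:
step 1: unify c ~ e  [subst: {-} | 2 pending]
  bind c := e
step 2: unify d ~ a  [subst: {c:=e} | 1 pending]
  bind d := a
step 3: unify a ~ Int  [subst: {c:=e, d:=a} | 0 pending]
  bind a := Int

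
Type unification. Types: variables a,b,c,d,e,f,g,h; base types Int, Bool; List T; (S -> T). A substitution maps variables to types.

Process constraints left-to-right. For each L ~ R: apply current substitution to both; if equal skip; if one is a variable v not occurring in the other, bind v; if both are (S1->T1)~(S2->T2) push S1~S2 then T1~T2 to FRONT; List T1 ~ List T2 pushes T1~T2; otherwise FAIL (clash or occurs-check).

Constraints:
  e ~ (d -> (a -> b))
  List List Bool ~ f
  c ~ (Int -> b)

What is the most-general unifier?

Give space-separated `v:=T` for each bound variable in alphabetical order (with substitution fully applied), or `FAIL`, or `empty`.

Answer: c:=(Int -> b) e:=(d -> (a -> b)) f:=List List Bool

Derivation:
step 1: unify e ~ (d -> (a -> b))  [subst: {-} | 2 pending]
  bind e := (d -> (a -> b))
step 2: unify List List Bool ~ f  [subst: {e:=(d -> (a -> b))} | 1 pending]
  bind f := List List Bool
step 3: unify c ~ (Int -> b)  [subst: {e:=(d -> (a -> b)), f:=List List Bool} | 0 pending]
  bind c := (Int -> b)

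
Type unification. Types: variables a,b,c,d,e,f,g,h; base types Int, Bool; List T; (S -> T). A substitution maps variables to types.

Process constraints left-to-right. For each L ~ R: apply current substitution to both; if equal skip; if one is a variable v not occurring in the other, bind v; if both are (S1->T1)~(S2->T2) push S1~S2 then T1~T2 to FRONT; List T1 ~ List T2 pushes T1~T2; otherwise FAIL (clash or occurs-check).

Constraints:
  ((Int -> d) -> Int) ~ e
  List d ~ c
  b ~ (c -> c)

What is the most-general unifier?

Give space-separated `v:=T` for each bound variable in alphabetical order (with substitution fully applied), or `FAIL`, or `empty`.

Answer: b:=(List d -> List d) c:=List d e:=((Int -> d) -> Int)

Derivation:
step 1: unify ((Int -> d) -> Int) ~ e  [subst: {-} | 2 pending]
  bind e := ((Int -> d) -> Int)
step 2: unify List d ~ c  [subst: {e:=((Int -> d) -> Int)} | 1 pending]
  bind c := List d
step 3: unify b ~ (List d -> List d)  [subst: {e:=((Int -> d) -> Int), c:=List d} | 0 pending]
  bind b := (List d -> List d)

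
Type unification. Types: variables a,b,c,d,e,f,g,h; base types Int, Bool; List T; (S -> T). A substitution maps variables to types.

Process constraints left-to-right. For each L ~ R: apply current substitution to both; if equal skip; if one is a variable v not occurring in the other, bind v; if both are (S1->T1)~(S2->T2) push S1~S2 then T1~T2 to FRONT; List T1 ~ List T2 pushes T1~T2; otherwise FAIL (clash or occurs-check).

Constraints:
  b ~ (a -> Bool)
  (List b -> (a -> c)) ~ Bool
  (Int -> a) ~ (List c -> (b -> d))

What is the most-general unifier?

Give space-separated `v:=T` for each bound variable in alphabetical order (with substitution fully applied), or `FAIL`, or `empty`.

step 1: unify b ~ (a -> Bool)  [subst: {-} | 2 pending]
  bind b := (a -> Bool)
step 2: unify (List (a -> Bool) -> (a -> c)) ~ Bool  [subst: {b:=(a -> Bool)} | 1 pending]
  clash: (List (a -> Bool) -> (a -> c)) vs Bool

Answer: FAIL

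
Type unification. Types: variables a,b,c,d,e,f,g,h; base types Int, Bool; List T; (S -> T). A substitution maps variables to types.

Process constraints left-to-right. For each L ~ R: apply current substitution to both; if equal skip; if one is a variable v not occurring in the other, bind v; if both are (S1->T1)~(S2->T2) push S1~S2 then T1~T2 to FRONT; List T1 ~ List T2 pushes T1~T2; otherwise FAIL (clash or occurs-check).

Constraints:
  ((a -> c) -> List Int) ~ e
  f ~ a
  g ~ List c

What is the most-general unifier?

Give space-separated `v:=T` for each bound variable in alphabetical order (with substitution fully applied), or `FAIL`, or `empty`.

Answer: e:=((a -> c) -> List Int) f:=a g:=List c

Derivation:
step 1: unify ((a -> c) -> List Int) ~ e  [subst: {-} | 2 pending]
  bind e := ((a -> c) -> List Int)
step 2: unify f ~ a  [subst: {e:=((a -> c) -> List Int)} | 1 pending]
  bind f := a
step 3: unify g ~ List c  [subst: {e:=((a -> c) -> List Int), f:=a} | 0 pending]
  bind g := List c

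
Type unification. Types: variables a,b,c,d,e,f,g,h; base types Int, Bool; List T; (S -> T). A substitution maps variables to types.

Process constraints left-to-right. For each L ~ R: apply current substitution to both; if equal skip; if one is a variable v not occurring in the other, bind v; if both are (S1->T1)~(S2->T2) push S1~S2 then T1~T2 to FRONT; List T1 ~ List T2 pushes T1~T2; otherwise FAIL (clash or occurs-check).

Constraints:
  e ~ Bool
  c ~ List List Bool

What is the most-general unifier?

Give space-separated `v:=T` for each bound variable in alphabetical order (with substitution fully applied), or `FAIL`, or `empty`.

Answer: c:=List List Bool e:=Bool

Derivation:
step 1: unify e ~ Bool  [subst: {-} | 1 pending]
  bind e := Bool
step 2: unify c ~ List List Bool  [subst: {e:=Bool} | 0 pending]
  bind c := List List Bool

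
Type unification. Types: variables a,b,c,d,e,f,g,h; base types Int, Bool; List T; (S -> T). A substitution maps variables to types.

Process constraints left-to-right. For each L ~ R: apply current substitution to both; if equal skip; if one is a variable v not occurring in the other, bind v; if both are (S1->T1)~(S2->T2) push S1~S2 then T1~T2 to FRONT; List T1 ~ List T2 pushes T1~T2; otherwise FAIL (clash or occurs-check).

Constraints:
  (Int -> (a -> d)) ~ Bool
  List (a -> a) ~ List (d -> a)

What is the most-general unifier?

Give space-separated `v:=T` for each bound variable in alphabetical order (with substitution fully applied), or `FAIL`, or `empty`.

step 1: unify (Int -> (a -> d)) ~ Bool  [subst: {-} | 1 pending]
  clash: (Int -> (a -> d)) vs Bool

Answer: FAIL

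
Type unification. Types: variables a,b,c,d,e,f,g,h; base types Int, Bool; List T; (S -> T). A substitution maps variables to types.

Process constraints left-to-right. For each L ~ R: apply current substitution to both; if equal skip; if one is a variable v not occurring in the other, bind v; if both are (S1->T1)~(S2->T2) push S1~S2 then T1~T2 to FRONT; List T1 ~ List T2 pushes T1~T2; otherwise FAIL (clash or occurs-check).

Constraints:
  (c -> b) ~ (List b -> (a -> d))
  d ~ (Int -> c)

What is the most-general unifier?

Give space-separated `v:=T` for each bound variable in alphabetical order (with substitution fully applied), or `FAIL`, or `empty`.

step 1: unify (c -> b) ~ (List b -> (a -> d))  [subst: {-} | 1 pending]
  -> decompose arrow: push c~List b, b~(a -> d)
step 2: unify c ~ List b  [subst: {-} | 2 pending]
  bind c := List b
step 3: unify b ~ (a -> d)  [subst: {c:=List b} | 1 pending]
  bind b := (a -> d)
step 4: unify d ~ (Int -> List (a -> d))  [subst: {c:=List b, b:=(a -> d)} | 0 pending]
  occurs-check fail: d in (Int -> List (a -> d))

Answer: FAIL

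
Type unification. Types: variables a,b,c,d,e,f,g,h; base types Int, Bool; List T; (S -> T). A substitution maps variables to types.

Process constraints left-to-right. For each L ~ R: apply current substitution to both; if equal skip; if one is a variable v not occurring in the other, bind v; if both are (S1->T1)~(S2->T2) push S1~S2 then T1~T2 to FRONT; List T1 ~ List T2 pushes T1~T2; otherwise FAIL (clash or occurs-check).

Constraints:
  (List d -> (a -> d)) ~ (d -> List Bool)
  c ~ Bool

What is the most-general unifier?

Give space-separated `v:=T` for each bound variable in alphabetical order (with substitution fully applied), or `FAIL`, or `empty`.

Answer: FAIL

Derivation:
step 1: unify (List d -> (a -> d)) ~ (d -> List Bool)  [subst: {-} | 1 pending]
  -> decompose arrow: push List d~d, (a -> d)~List Bool
step 2: unify List d ~ d  [subst: {-} | 2 pending]
  occurs-check fail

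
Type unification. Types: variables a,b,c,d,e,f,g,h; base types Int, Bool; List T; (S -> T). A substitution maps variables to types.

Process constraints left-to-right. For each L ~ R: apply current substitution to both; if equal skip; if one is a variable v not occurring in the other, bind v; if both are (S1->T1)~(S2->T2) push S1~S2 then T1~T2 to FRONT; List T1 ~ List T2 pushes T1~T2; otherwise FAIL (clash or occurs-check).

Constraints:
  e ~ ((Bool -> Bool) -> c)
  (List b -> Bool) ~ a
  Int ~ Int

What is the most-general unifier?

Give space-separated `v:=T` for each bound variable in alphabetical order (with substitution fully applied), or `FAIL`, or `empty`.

step 1: unify e ~ ((Bool -> Bool) -> c)  [subst: {-} | 2 pending]
  bind e := ((Bool -> Bool) -> c)
step 2: unify (List b -> Bool) ~ a  [subst: {e:=((Bool -> Bool) -> c)} | 1 pending]
  bind a := (List b -> Bool)
step 3: unify Int ~ Int  [subst: {e:=((Bool -> Bool) -> c), a:=(List b -> Bool)} | 0 pending]
  -> identical, skip

Answer: a:=(List b -> Bool) e:=((Bool -> Bool) -> c)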